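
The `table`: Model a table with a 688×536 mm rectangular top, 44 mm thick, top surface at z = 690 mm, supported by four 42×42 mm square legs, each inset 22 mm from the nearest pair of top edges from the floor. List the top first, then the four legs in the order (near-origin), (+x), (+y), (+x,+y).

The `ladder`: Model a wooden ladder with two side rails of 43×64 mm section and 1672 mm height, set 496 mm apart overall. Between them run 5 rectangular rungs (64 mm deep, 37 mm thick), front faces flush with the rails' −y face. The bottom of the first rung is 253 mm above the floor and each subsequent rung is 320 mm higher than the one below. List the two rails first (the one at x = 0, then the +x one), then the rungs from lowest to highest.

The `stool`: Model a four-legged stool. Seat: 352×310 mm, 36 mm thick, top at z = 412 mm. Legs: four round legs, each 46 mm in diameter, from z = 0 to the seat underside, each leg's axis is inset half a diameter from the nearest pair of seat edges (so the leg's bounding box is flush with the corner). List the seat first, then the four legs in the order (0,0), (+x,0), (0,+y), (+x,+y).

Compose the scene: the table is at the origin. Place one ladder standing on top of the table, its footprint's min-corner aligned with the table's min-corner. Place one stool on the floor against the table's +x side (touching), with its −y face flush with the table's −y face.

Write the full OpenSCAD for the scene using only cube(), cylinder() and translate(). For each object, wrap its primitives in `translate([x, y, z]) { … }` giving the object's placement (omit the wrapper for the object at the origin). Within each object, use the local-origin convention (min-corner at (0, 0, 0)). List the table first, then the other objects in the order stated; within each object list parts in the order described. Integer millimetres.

translate([0, 0, 646]) cube([688, 536, 44]);
translate([22, 22, 0]) cube([42, 42, 646]);
translate([624, 22, 0]) cube([42, 42, 646]);
translate([22, 472, 0]) cube([42, 42, 646]);
translate([624, 472, 0]) cube([42, 42, 646]);
translate([0, 0, 690]) {
  cube([43, 64, 1672]);
  translate([453, 0, 0]) cube([43, 64, 1672]);
  translate([43, 0, 253]) cube([410, 64, 37]);
  translate([43, 0, 573]) cube([410, 64, 37]);
  translate([43, 0, 893]) cube([410, 64, 37]);
  translate([43, 0, 1213]) cube([410, 64, 37]);
  translate([43, 0, 1533]) cube([410, 64, 37]);
}
translate([688, 0, 0]) {
  translate([0, 0, 376]) cube([352, 310, 36]);
  translate([23, 23, 0]) cylinder(h = 376, r = 23);
  translate([329, 23, 0]) cylinder(h = 376, r = 23);
  translate([23, 287, 0]) cylinder(h = 376, r = 23);
  translate([329, 287, 0]) cylinder(h = 376, r = 23);
}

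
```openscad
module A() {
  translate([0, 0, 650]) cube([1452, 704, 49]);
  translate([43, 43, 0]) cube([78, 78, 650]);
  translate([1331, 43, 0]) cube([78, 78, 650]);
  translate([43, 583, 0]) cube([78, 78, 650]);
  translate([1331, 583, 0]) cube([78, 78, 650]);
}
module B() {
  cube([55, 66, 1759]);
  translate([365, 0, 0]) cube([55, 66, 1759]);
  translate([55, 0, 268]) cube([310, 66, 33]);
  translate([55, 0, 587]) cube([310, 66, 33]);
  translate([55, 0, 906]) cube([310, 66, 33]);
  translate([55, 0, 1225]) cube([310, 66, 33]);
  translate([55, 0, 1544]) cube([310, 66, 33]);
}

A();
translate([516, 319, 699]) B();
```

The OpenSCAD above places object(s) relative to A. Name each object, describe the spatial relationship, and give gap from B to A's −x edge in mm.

The ladder's min-x is at 516; the table's min-x is 0; gap = 516 mm.

A is a table. B is a ladder. The ladder is on top of the table, centred. The gap from the ladder to the table's −x edge is 516 mm.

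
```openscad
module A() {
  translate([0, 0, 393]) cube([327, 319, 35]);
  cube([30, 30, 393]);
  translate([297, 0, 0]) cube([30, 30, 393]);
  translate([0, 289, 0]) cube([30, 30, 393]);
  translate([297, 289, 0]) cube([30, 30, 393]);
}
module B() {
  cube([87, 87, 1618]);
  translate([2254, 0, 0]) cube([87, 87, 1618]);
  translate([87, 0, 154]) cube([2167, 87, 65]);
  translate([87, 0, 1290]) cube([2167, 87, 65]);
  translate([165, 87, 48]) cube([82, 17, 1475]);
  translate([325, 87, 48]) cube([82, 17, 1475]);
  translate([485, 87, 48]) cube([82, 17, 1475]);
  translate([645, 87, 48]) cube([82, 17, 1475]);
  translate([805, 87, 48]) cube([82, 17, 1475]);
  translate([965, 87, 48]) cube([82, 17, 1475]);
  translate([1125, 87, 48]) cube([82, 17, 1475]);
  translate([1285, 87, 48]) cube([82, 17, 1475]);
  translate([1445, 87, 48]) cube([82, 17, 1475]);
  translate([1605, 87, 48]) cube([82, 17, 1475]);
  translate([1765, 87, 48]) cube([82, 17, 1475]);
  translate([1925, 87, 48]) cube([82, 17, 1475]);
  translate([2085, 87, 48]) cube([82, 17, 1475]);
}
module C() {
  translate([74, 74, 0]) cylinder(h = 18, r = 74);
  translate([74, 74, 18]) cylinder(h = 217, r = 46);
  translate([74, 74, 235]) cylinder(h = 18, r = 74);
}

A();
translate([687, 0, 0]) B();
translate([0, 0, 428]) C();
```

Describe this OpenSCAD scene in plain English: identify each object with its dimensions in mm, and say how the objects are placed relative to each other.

A is a four-legged stool. The seat is a 327×319×35 mm slab whose top surface is at z = 428 mm; four square legs, each 30×30 mm in cross-section, run from the floor (z = 0) to the underside of the seat, each flush with a corner of the seat.

B is a fence section. Two 87×87 mm posts, 1618 mm tall, stand on the floor with a clear span of 2167 mm between their inner faces. Two horizontal rails of 87×65 mm section span the gap between the posts with their undersides at z = 154 mm and z = 1290 mm, flush with the posts' −y face. 13 pickets, each 82 mm wide, 17 mm thick and 1475 mm tall, are fixed to the +y face of the rails with their bottoms at z = 48 mm, evenly spaced across the span with equal gaps (rounded down to the nearest mm) at the −x end and between each pair — any rounding remainder accumulates at the +x end.

C is a spool: two coaxial disc flanges of radius 74 mm and thickness 18 mm, joined by a core cylinder of radius 46 mm and height 217 mm. The lower flange rests on z = 0 and the three cylinders share a vertical axis.

The fence section is on the floor beside the stool on its +x side. The spool is on top of the stool.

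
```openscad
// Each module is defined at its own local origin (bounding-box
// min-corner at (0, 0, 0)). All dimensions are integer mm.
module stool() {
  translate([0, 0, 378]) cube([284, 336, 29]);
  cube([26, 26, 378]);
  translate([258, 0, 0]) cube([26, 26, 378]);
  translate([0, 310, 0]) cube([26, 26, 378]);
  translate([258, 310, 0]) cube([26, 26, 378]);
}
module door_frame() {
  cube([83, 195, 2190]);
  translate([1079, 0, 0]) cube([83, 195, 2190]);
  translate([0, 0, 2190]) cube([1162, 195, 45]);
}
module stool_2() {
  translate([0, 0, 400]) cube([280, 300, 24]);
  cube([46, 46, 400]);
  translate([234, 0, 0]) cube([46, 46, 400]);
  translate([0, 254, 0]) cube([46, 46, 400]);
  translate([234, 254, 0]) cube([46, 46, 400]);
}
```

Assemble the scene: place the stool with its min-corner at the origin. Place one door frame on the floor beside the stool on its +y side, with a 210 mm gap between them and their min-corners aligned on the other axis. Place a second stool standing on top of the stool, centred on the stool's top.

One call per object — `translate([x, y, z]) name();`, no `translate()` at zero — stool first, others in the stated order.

stool();
translate([0, 546, 0]) door_frame();
translate([2, 18, 407]) stool_2();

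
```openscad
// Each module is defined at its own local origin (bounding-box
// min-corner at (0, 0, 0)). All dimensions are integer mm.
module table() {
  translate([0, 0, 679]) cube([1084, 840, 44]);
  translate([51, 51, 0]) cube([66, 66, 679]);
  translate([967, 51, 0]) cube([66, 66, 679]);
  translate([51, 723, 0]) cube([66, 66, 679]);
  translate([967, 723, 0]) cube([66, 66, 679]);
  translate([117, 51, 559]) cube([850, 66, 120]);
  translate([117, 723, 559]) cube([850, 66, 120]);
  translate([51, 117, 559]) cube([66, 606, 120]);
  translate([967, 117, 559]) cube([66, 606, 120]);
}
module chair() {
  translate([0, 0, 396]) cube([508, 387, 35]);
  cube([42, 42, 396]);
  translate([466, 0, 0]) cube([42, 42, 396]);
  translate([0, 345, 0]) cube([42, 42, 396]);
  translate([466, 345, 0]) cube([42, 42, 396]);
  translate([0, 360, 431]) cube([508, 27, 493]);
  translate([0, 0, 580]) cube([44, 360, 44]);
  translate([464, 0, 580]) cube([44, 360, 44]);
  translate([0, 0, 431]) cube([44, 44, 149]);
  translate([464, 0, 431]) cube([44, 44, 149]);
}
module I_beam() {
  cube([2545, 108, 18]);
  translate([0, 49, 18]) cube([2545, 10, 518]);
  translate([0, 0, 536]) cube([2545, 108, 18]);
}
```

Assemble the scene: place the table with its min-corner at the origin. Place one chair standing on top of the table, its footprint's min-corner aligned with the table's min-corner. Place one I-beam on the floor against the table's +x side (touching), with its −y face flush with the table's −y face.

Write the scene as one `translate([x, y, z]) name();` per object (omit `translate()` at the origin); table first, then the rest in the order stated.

table();
translate([0, 0, 723]) chair();
translate([1084, 0, 0]) I_beam();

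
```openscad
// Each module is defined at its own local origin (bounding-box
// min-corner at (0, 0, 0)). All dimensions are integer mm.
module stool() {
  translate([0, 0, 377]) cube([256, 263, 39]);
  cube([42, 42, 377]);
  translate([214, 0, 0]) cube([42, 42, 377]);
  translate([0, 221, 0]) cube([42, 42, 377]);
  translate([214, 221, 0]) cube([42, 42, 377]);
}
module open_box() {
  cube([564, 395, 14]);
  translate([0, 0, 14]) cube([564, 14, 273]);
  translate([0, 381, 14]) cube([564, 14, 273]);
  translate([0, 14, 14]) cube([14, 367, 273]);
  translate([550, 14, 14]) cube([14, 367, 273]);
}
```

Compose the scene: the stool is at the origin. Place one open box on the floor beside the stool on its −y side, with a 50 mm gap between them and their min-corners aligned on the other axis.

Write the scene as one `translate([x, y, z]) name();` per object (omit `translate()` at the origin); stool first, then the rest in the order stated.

stool();
translate([0, -445, 0]) open_box();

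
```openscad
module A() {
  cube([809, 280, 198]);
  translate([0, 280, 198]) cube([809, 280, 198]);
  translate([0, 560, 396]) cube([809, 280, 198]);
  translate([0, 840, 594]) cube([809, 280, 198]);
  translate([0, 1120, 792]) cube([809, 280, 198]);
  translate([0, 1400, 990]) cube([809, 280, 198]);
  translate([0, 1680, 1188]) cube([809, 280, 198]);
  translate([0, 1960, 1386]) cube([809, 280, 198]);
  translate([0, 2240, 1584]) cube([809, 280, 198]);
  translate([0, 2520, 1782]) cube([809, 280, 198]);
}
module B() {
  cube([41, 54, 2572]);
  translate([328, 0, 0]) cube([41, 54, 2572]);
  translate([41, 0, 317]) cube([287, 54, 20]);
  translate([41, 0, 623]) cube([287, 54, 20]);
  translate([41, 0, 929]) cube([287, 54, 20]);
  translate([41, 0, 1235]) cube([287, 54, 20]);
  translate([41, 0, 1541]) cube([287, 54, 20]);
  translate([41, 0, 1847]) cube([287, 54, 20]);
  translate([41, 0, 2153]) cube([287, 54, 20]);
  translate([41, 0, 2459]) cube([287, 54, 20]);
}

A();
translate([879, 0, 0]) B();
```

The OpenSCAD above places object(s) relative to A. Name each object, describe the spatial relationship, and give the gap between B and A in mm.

The ladder's nearest face is 70 mm from the staircase's +x face.

A is a staircase. B is a ladder. The ladder is on the floor beside the staircase on its +x side. The gap between the ladder and the staircase is 70 mm.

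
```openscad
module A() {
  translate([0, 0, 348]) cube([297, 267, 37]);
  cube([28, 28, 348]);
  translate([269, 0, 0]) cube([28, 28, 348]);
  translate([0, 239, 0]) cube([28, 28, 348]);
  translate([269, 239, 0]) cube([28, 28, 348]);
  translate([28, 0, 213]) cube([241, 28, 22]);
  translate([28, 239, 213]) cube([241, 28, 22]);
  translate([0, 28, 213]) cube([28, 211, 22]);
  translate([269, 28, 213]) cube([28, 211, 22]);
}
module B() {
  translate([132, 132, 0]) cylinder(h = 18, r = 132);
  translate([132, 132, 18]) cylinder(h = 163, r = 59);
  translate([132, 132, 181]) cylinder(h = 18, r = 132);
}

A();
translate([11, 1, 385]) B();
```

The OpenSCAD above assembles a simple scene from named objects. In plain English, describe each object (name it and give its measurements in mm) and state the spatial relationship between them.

A is a simple wooden stool: a rectangular seat 297 mm (x) by 267 mm (y), 37 mm thick, top face at z = 385 mm, on four square legs, each 28×28 mm in cross-section. The legs rest on z = 0, each flush with a corner of the seat. Four stretchers, 28 mm wide and 22 mm tall, connect adjacent legs with their undersides at z = 213 mm, each running between the inner faces of the legs it joins and aligned with the legs' outer faces on the other axis.

B is a spool: two coaxial disc flanges of radius 132 mm and thickness 18 mm, joined by a core cylinder of radius 59 mm and height 163 mm. The lower flange rests on z = 0 and the three cylinders share a vertical axis.

The spool is on top of the stool.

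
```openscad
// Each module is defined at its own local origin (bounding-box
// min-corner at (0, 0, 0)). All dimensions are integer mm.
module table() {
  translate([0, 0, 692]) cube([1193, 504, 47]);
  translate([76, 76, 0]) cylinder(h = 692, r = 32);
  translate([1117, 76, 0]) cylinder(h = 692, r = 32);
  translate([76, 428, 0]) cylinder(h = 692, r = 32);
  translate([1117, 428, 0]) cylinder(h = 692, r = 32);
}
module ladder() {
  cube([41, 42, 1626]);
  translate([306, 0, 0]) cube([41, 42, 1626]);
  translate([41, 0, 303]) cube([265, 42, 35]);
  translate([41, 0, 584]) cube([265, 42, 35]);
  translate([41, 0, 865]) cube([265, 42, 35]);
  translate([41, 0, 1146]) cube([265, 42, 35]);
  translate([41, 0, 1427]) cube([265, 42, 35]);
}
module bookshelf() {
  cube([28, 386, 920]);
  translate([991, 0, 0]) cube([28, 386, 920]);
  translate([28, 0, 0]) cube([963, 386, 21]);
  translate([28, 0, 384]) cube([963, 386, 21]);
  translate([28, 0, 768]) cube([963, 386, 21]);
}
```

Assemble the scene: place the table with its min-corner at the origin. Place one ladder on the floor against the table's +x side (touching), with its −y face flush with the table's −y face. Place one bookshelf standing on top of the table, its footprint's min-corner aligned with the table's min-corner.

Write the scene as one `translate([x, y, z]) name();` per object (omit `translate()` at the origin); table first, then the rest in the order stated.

table();
translate([1193, 0, 0]) ladder();
translate([0, 0, 739]) bookshelf();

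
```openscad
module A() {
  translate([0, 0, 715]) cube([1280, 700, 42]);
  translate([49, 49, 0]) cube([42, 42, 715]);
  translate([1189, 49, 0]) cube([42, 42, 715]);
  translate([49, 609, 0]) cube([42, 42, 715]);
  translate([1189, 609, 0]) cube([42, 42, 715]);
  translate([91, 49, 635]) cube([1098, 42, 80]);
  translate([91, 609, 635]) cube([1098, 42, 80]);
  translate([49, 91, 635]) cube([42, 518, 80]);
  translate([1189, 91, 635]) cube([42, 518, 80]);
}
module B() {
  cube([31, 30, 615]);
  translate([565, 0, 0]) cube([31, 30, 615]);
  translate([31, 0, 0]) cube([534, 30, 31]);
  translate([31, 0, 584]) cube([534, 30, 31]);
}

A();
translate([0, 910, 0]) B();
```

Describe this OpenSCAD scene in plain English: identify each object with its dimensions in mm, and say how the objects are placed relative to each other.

A is a rectangular dining table. The top is 1280×700×42 mm with its upper surface at z = 757 mm. It stands on four 42×42 mm square legs, each inset 49 mm from the nearest pair of top edges, running from the floor to the underside of the top. Four apron rails, 42 mm thick and 80 mm tall, run between adjacent legs with their top edges flush with the underside of the top and their outer faces flush with the legs' outer faces.

B is a picture frame with a 534×553 mm rectangular opening (x by z) and a uniform 31 mm border on every side. Frame depth is 30 mm along y. It is built from two vertical stiles running the full outside height and two horizontal rails spanning the gap between the stiles.

The picture frame is on the floor beside the table on its +y side.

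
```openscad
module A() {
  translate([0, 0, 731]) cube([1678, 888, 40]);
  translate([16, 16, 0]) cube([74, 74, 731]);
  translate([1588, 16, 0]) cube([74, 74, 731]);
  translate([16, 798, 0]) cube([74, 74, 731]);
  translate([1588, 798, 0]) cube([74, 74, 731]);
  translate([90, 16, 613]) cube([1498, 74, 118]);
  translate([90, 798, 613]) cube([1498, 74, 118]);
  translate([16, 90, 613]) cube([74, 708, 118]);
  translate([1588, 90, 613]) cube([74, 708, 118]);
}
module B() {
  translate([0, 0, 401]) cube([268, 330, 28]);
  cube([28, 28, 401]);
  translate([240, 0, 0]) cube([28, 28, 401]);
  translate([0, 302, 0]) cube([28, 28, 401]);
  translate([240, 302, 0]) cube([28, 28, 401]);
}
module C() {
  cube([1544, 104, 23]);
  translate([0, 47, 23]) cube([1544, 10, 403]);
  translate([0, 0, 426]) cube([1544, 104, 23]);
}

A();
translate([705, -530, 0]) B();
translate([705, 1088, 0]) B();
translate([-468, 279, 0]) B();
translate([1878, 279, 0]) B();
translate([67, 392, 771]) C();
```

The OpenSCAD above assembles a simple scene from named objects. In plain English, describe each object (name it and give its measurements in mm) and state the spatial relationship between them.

A is a table with a 1678×888 mm rectangular top, 40 mm thick, top surface at z = 771 mm, supported by four 74×74 mm square legs, each inset 16 mm from the nearest pair of top edges, running from the floor. Four apron rails, 74 mm thick and 118 mm tall, run between adjacent legs with their top edges flush with the underside of the top and their outer faces flush with the legs' outer faces.

B is a four-legged stool. The seat is 268×330 mm, 28 mm thick, top at z = 429 mm. It stands on four square legs, each 28×28 mm in cross-section, from z = 0 to the seat underside, each flush with a corner of the seat.

C is an I-beam lying along x, 1544 mm long. Overall section height 449 mm. Two flanges 104 mm wide (y) and 23 mm thick, one on the floor and one at the top; a web 10 mm thick runs between them, centred on the flange width.

Four stools sit around the table at the −y, +y, −x, +x sides. The I-beam is on top of the table, centred.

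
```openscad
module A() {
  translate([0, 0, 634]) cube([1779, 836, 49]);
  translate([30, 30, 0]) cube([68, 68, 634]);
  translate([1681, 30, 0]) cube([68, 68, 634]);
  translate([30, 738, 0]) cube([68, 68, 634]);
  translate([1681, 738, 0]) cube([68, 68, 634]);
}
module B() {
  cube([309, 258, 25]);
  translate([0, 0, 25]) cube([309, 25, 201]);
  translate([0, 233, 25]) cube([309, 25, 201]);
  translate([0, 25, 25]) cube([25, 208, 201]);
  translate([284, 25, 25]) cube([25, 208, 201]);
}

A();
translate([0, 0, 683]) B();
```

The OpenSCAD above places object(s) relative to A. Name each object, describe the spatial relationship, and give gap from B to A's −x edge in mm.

The open box's min-x is at 0; the table's min-x is 0; gap = 0 mm.

A is a table. B is an open box. The open box is on top of the table. The gap from the open box to the table's −x edge is 0 mm.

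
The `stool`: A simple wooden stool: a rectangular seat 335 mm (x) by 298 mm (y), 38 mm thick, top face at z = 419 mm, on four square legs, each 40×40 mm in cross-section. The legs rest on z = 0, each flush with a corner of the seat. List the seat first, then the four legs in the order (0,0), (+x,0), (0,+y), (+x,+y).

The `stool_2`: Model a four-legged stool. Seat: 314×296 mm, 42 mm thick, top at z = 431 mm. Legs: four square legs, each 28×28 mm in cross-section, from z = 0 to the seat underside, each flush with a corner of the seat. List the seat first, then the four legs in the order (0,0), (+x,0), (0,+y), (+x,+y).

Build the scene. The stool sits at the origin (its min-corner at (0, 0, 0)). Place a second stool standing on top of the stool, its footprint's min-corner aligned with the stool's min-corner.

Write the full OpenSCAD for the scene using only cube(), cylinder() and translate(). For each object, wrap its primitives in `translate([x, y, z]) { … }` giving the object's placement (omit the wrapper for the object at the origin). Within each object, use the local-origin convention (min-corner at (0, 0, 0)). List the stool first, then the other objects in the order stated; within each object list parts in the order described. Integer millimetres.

translate([0, 0, 381]) cube([335, 298, 38]);
cube([40, 40, 381]);
translate([295, 0, 0]) cube([40, 40, 381]);
translate([0, 258, 0]) cube([40, 40, 381]);
translate([295, 258, 0]) cube([40, 40, 381]);
translate([0, 0, 419]) {
  translate([0, 0, 389]) cube([314, 296, 42]);
  cube([28, 28, 389]);
  translate([286, 0, 0]) cube([28, 28, 389]);
  translate([0, 268, 0]) cube([28, 28, 389]);
  translate([286, 268, 0]) cube([28, 28, 389]);
}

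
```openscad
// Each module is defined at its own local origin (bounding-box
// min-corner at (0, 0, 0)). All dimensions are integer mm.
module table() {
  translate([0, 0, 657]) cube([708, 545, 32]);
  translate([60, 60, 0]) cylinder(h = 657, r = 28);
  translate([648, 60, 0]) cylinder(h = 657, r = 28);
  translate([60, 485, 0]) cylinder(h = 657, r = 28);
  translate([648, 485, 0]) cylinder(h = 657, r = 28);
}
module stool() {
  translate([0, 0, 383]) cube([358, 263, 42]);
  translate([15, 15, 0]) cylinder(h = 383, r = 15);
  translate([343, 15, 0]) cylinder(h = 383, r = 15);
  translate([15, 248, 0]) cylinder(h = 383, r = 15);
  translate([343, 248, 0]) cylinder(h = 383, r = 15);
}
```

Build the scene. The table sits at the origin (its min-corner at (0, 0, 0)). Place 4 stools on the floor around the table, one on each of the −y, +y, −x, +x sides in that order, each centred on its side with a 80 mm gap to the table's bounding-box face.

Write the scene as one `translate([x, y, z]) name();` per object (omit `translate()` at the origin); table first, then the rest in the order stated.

table();
translate([175, -343, 0]) stool();
translate([175, 625, 0]) stool();
translate([-438, 141, 0]) stool();
translate([788, 141, 0]) stool();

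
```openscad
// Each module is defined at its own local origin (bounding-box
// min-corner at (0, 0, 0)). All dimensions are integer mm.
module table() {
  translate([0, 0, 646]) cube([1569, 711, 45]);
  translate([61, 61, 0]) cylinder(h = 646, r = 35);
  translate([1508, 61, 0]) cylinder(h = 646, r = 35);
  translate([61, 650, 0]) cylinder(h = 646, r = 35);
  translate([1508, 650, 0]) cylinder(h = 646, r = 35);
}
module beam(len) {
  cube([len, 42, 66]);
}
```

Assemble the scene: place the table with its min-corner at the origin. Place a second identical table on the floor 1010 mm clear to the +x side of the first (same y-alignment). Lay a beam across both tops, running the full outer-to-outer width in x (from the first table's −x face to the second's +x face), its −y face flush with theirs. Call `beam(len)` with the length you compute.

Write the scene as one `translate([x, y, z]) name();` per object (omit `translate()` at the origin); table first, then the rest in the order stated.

table();
translate([2579, 0, 0]) table();
translate([0, 0, 691]) beam(4148);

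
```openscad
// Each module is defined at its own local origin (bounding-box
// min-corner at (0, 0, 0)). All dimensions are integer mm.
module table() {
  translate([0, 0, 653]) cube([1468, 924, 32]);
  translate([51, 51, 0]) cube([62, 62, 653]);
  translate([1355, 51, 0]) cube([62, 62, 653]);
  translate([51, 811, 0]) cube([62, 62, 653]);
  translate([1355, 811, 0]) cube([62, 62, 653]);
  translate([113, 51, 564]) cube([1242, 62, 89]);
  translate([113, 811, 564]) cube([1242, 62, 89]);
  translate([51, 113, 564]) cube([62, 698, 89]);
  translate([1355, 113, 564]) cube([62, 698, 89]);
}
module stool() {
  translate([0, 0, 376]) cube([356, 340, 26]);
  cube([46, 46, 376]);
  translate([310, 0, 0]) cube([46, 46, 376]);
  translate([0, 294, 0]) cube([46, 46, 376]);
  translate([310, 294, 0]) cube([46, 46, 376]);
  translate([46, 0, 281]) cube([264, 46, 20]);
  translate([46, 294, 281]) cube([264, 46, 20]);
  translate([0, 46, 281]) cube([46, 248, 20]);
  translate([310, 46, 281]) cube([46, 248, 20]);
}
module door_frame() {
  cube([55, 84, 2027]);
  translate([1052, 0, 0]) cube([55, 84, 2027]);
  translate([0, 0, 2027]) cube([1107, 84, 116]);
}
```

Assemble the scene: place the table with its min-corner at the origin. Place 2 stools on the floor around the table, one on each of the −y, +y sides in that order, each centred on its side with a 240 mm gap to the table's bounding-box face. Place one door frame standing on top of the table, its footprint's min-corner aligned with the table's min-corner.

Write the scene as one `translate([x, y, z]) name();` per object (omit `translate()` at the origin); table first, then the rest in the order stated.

table();
translate([556, -580, 0]) stool();
translate([556, 1164, 0]) stool();
translate([0, 0, 685]) door_frame();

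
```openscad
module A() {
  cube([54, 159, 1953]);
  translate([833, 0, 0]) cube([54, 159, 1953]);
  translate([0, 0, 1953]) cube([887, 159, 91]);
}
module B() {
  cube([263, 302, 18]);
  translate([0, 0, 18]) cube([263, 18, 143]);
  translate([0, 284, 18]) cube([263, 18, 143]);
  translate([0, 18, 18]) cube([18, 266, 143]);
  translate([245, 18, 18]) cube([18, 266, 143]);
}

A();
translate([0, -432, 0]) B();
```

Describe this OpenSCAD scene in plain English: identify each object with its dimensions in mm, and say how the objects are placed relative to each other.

A is a door frame. The clear opening is 779 mm wide and 1953 mm high. Two 54 mm wide jambs, 159 mm deep, stand either side of the opening from the floor to the top of the opening. A 91 mm thick head sits across the top of both jambs, spanning the full outside width of the frame.

B is an open-topped rectangular box: outside dimensions 263×302×161 mm, with a uniform wall and base thickness of 18 mm. The base is a full 263×302 slab on the floor; four walls sit on top of the base. The front and back walls (the −y and +y sides) span the full width; the two side walls fit between them.

The open box is on the floor beside the door frame on its −y side.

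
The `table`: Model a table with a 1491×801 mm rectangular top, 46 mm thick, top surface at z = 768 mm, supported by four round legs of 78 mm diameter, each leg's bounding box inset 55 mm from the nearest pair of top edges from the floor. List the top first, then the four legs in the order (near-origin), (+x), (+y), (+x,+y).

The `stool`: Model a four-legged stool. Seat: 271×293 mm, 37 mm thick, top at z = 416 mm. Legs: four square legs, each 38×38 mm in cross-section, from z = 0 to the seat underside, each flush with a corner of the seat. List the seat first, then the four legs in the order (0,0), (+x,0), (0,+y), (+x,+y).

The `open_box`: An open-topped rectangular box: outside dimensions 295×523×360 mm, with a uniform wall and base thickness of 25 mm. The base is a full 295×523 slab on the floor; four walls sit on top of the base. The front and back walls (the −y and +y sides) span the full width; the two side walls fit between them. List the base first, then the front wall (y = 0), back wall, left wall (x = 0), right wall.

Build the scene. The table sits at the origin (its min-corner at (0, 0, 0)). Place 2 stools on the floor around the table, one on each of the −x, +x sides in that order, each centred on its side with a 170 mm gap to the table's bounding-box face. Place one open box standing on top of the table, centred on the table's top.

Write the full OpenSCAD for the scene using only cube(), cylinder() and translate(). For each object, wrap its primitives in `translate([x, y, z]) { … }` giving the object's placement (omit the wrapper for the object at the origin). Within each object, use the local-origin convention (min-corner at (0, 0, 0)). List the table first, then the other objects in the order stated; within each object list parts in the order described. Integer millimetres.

translate([0, 0, 722]) cube([1491, 801, 46]);
translate([94, 94, 0]) cylinder(h = 722, r = 39);
translate([1397, 94, 0]) cylinder(h = 722, r = 39);
translate([94, 707, 0]) cylinder(h = 722, r = 39);
translate([1397, 707, 0]) cylinder(h = 722, r = 39);
translate([-441, 254, 0]) {
  translate([0, 0, 379]) cube([271, 293, 37]);
  cube([38, 38, 379]);
  translate([233, 0, 0]) cube([38, 38, 379]);
  translate([0, 255, 0]) cube([38, 38, 379]);
  translate([233, 255, 0]) cube([38, 38, 379]);
}
translate([1661, 254, 0]) {
  translate([0, 0, 379]) cube([271, 293, 37]);
  cube([38, 38, 379]);
  translate([233, 0, 0]) cube([38, 38, 379]);
  translate([0, 255, 0]) cube([38, 38, 379]);
  translate([233, 255, 0]) cube([38, 38, 379]);
}
translate([598, 139, 768]) {
  cube([295, 523, 25]);
  translate([0, 0, 25]) cube([295, 25, 335]);
  translate([0, 498, 25]) cube([295, 25, 335]);
  translate([0, 25, 25]) cube([25, 473, 335]);
  translate([270, 25, 25]) cube([25, 473, 335]);
}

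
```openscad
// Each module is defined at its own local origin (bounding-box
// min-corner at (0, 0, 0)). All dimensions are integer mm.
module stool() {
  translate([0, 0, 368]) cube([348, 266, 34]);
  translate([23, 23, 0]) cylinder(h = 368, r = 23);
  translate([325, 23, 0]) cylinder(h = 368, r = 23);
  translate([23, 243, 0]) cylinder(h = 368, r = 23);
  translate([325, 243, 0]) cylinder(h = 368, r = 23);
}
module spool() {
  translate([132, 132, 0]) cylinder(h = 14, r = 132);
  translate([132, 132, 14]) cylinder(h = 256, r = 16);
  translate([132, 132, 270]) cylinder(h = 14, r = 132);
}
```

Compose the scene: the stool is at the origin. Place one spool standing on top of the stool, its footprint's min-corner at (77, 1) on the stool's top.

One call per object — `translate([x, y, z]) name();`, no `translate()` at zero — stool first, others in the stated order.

stool();
translate([77, 1, 402]) spool();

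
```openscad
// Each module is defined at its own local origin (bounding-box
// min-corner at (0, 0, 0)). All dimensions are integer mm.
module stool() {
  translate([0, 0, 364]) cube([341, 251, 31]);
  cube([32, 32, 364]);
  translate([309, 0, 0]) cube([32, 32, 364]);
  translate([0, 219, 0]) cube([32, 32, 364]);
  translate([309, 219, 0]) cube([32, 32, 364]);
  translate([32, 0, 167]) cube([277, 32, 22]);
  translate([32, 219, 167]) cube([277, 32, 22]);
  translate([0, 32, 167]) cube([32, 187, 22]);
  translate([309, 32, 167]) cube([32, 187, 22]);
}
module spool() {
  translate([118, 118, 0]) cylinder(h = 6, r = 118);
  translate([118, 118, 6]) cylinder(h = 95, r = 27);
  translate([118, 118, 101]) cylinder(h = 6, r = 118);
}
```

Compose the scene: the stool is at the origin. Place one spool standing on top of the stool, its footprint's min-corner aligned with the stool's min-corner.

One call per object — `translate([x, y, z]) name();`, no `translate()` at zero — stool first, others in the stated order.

stool();
translate([0, 0, 395]) spool();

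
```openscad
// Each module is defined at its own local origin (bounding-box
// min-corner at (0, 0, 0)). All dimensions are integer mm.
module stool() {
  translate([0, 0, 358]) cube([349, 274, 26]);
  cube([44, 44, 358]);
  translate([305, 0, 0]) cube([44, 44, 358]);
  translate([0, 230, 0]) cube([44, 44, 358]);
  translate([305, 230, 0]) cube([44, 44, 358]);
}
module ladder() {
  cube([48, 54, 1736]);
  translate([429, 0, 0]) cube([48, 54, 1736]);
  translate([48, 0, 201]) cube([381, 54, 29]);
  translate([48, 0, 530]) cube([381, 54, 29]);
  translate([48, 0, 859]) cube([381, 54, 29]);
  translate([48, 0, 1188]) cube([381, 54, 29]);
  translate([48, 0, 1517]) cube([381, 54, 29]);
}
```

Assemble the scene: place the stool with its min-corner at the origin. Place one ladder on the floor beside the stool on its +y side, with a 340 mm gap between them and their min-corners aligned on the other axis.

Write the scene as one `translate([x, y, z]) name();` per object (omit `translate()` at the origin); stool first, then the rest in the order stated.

stool();
translate([0, 614, 0]) ladder();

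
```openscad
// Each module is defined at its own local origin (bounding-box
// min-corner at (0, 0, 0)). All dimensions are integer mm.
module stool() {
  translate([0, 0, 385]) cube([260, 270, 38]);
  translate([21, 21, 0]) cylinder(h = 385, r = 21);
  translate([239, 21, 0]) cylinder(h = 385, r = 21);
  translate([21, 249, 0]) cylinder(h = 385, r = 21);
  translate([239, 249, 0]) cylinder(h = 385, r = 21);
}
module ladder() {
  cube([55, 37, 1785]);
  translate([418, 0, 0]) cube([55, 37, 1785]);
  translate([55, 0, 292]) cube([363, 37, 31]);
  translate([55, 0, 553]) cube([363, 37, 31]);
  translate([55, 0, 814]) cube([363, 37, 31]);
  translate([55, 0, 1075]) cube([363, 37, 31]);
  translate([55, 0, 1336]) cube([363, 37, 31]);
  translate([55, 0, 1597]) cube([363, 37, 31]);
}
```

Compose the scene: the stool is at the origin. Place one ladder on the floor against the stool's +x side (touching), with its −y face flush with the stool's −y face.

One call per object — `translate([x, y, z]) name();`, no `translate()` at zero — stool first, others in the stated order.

stool();
translate([260, 0, 0]) ladder();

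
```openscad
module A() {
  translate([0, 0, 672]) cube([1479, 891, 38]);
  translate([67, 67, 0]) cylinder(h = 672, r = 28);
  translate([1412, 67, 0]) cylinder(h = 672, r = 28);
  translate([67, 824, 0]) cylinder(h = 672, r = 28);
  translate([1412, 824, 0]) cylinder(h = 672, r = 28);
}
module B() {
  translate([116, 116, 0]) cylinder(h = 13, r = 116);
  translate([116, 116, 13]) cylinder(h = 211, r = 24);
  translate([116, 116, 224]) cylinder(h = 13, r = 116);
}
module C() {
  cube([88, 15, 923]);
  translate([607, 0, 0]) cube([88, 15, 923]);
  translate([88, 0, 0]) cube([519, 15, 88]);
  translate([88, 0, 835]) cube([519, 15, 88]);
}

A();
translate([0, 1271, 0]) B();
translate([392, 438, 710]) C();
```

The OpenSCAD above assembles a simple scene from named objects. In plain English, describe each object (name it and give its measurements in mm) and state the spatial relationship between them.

A is a table: top 1479 mm (x) × 891 mm (y), 38 mm thick, upper face at z = 710 mm, on four round legs of 56 mm diameter, each leg's bounding box inset 39 mm from the nearest pair of top edges, running from z = 0 to the bottom of the top.

B is a spool: two coaxial disc flanges of radius 116 mm and thickness 13 mm, joined by a core cylinder of radius 24 mm and height 211 mm. The lower flange rests on z = 0 and the three cylinders share a vertical axis.

C is a picture frame with a 519×747 mm rectangular opening (x by z) and a uniform 88 mm border on every side. Frame depth is 15 mm along y. It is built from two vertical stiles running the full outside height and two horizontal rails spanning the gap between the stiles.

The spool is on the floor beside the table on its +y side. The picture frame is on top of the table, centred.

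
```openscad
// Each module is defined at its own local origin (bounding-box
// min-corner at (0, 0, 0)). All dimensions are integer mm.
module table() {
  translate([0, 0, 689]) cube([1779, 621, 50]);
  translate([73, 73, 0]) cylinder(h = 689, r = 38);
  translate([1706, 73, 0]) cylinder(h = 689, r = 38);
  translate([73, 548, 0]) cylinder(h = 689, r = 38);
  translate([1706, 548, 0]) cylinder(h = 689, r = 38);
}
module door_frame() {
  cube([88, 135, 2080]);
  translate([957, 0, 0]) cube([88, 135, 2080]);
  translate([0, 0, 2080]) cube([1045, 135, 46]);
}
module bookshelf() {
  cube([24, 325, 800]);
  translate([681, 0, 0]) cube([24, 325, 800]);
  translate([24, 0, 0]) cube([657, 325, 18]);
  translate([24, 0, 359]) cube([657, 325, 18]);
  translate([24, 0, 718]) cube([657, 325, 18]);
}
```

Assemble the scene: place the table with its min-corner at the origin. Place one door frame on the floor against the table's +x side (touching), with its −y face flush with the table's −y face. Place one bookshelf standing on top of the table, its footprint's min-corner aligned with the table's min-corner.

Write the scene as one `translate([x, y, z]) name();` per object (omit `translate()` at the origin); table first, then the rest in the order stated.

table();
translate([1779, 0, 0]) door_frame();
translate([0, 0, 739]) bookshelf();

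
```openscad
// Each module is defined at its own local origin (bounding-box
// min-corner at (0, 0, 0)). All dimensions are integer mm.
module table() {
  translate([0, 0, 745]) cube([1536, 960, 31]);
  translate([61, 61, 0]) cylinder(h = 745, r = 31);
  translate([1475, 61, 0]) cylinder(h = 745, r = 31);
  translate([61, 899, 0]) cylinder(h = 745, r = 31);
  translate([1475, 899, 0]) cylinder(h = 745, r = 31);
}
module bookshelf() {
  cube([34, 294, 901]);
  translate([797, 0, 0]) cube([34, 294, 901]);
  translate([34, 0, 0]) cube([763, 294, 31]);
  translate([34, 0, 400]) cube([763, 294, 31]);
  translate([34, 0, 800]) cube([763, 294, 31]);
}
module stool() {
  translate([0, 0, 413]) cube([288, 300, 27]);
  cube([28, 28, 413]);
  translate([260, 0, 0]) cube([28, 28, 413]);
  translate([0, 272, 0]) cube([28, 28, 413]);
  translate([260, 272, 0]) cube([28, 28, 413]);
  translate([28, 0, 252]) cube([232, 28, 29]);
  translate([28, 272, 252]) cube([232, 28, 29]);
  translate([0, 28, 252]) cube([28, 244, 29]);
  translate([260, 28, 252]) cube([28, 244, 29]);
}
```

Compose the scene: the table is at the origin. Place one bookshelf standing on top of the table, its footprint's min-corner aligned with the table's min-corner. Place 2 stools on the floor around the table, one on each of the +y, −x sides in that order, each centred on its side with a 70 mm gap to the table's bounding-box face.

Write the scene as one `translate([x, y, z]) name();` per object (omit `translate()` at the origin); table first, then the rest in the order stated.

table();
translate([0, 0, 776]) bookshelf();
translate([624, 1030, 0]) stool();
translate([-358, 330, 0]) stool();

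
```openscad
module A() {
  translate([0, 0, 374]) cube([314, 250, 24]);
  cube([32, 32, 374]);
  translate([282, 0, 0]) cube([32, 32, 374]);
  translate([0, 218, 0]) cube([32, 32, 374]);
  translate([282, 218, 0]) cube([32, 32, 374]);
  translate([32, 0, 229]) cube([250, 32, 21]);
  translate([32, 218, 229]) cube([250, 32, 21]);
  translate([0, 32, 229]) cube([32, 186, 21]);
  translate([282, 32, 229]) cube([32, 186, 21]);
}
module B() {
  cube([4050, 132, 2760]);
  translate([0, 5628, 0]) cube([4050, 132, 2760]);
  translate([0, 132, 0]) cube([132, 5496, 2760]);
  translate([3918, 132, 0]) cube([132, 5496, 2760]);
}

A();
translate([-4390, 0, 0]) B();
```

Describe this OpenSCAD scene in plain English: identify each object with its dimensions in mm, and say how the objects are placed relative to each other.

A is a four-legged stool. The seat is a 314×250×24 mm slab whose top surface is at z = 398 mm; four square legs, each 32×32 mm in cross-section, run from the floor (z = 0) to the underside of the seat, each flush with a corner of the seat. Four stretchers, 32 mm wide and 21 mm tall, connect adjacent legs with their undersides at z = 229 mm, each running between the inner faces of the legs it joins and aligned with the legs' outer faces on the other axis.

B is the wall frame of a small rectangular building: four walls, each 2760 mm tall and 132 mm thick, enclosing a footprint 4050 mm (x) by 5760 mm (y) outside-to-outside, with no floor or roof. The front and back walls (the −y and +y sides) span the full width; the two side walls fit between them.

The house frame is on the floor beside the stool on its −x side.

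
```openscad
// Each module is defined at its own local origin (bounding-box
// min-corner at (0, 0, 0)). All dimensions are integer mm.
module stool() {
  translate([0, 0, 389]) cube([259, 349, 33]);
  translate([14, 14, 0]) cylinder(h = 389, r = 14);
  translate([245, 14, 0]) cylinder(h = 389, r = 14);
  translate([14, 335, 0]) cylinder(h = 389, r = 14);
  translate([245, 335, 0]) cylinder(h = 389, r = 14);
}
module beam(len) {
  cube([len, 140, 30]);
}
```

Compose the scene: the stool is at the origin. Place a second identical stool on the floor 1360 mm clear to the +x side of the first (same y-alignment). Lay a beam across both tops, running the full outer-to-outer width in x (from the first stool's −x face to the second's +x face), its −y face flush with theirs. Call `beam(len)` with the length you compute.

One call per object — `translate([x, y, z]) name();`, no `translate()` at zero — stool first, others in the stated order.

stool();
translate([1619, 0, 0]) stool();
translate([0, 0, 422]) beam(1878);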